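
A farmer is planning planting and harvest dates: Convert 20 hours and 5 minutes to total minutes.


Hours: 20
Extra minutes: 5
Minutes per hour: 60
Hours to minutes: 20 x 60 = 1200
Total: 1200 + 5 = 1205

1205


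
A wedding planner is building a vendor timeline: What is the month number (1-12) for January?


Calendar month order:
1. January <--
2. February
January is month number 1

1


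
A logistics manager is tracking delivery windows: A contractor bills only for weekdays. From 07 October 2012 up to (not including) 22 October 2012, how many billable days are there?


Start: 2012-10-07 (Sunday)
End (exclusive): 2012-10-22 (Monday)
Total calendar days: 15
Full weeks: 15 // 7 = 2 -> 10 weekdays
Remaining 1 days starting on Sunday:
  Sun(-) -> 0 weekdays
Total business days: 10 + 0 = 10

10


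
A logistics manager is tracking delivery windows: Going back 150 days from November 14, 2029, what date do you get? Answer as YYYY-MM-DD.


Start: 2029-11-14
Subtracting 150 days
Days already passed in November: 14
After going back through November: 136 more days to subtract
October 2029: 31 days, 105 remaining
September 2029: 30 days, 75 remaining
August 2029: 31 days, 44 remaining
July 2029: 31 days, 13 remaining
Result: 2029-06-17

2029-06-17


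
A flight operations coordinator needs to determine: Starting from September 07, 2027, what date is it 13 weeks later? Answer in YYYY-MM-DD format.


Start: 2027-09-07
Weeks to add: 13
Convert to days: 13 x 7 = 91 days
Add 91 days to 2027-09-07
Result: 2027-12-07

2027-12-07


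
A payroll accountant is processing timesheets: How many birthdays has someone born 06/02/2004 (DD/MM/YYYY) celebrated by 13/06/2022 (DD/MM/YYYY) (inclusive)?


Birth: 2004-02-06
Reference: 2022-06-13
Year difference: 2022 - 2004 = 18
Has birthday (02-06) occurred by 06-13? Yes
Age in full years: 18

18


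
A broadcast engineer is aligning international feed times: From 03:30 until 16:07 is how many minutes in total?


Start time: 03:30 = 210 minutes from midnight
End time: 16:07 = 967 minutes from midnight
Difference: 967 - 210 = 757 minutes
That is 12 hours and 37 minutes

757


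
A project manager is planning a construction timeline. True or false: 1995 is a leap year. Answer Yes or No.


Year: 1995
Divisible by 4? 1995 / 4 = 498.75 -> No
Not divisible by 4, so NOT a leap year

No


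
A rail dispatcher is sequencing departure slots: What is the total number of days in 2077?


Year: 2077
Check leap year rules:
Divisible by 4? No
2077 is not a leap year
Days: 365

365


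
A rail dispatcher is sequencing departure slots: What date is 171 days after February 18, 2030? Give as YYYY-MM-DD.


Start: 2030-02-18
Adding 171 days
Days remaining in February: 10
After February: 161 days still to add
March 2030: 31 days, 130 remaining
April 2030: 30 days, 100 remaining
May 2030: 31 days, 69 remaining
June 2030: 30 days, 39 remaining
Result: 2030-08-08

2030-08-08


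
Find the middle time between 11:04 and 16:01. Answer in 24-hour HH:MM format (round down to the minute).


Start time: 11:04 = 664 minutes from midnight
End time: 16:01 = 961 minutes from midnight
Sum: 664 + 961 = 1625
Midpoint: 1625 / 2 = 812 minutes
Convert: 812 / 60 = 13 hours, 32 minutes
Result: 13:32

13:32


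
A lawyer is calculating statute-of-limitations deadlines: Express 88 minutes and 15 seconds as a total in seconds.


Minutes: 88
Seconds: 15
Convert minutes to seconds: 88 x 60 = 5280
Add remaining seconds: 5280 + 15 = 5295

5295


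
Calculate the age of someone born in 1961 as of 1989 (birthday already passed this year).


Birth year: 1961
Current year: 1989
Age = current year - birth year
Age = 1989 - 1961 = 28

28


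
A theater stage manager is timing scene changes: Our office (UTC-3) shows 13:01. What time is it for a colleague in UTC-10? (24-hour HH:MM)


Local time: 13:01 at UTC-3 (offset -3h)
Target zone: UTC-10 (offset -10h)
Difference: -10 - (-3) = -7 hours
Calculation: 13 + (-7) = 6
Result: 06:01

06:01


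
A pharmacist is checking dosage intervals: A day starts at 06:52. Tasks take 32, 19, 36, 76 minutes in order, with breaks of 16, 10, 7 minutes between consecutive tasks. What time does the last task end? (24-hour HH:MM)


Start: 06:52 = 412 min from midnight
  after task 1 (32 min): 07:24
  after break (16 min): 07:40
  after task 2 (19 min): 07:59
  after break (10 min): 08:09
  after task 3 (36 min): 08:45
  after break (7 min): 08:52
  after task 4 (76 min): 10:08
Total elapsed: 196 minutes
End time: 10:08

10:08


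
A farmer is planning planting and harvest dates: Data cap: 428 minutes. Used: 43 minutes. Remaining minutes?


Total budget: 428 minutes
Time used: 43 minutes
Remaining: 428 - 43 = 385 minutes
Percent used: 10.0%
Percent remaining: 90.0%

385


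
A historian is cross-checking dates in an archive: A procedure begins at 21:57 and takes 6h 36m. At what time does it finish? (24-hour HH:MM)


Start time: 21:57
Adding: 6 hours 36 minutes
Minutes: 57 + 36 = 93
Minute overflow: 93 >= 60, so carry 1 hour, minutes = 33
Hours: 21 + 6 + 1 = 28
Hour wraparound: 28 mod 24 = 4
Result: 04:33

04:33


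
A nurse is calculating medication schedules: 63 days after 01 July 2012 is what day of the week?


Start: 2012-07-01 (Sunday)
Step 1 - find target date: add 63 days
  2012-07-01 + 63 days = 2012-09-02
Step 2 - day of week:
  63 mod 7 = 0
  Sunday + 0 days -> Sunday
Result: Sunday (2012-09-02)

Sunday


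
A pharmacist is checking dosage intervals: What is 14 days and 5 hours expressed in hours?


Days: 14
Extra hours: 5
Hours per day: 24
Days to hours: 14 x 24 = 336
Total: 336 + 5 = 341

341


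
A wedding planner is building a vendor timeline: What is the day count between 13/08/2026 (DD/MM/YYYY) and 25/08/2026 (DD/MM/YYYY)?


Start date: 2026-08-13
End date: 2026-08-25
Aug 2026: +12 days
Total: 12 days

12


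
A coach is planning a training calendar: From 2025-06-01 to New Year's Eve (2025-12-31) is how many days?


Start: June 01, 2025
End: December 31, 2025
Days left in June: 29
July: 31
August: 31
September: 30
October: 31
... plus remaining months
Sum of remaining months: 184
Total: 29 + 184 = 213

213


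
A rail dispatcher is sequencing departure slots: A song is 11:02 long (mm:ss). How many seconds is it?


Minutes: 11
Extra seconds: 2
Seconds per minute: 60
Minutes to seconds: 11 x 60 = 660
Total: 660 + 2 = 662

662


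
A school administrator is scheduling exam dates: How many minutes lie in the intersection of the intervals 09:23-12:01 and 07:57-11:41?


Interval A: [563, 721] minutes from midnight
Interval B: [477, 701] minutes from midnight
Overlap start = max(563, 477) = 563
Overlap end = min(721, 701) = 701
Overlap = 701 - 563 = 138 minutes

138


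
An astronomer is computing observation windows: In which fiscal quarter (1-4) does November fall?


Month: November (month 11)
Q1: January-March (months 1-3)
Q2: April-June (months 4-6)
Q3: July-September (months 7-9)
Q4: October-December (months 10-12)
Month 11 falls in Q4

4


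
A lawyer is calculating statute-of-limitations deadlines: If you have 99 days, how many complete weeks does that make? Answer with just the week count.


Total days: 99
Days per week: 7
Division: 99 / 7 = 14 remainder 1
Complete weeks: 14
Remaining days: 1

14


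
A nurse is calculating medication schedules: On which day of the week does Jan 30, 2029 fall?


Date: 2029-01-30
January 1, 2029 is a Monday
Day of year: 30
Offset from Jan 1: 29 days
29 mod 7 = 1
Result: Tuesday

Tuesday


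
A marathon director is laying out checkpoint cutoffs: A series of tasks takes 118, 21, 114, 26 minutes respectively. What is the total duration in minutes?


Durations: 118, 21, 114, 26
Running sum: 118
+ 21 = 139
+ 114 = 253
+ 26 = 279
Total duration: 279 minutes
That is 4 hours and 39 minutes

279


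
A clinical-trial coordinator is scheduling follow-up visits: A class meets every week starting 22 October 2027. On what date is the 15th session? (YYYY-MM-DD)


First occurrence: 2027-10-22 (occurrence 1)
Each occurrence is 7 days after the previous.
Occurrence 15 is 14 weeks after the first.
14 weeks = 98 days
2027-10-22 + 98 days = 2028-01-28

2028-01-28


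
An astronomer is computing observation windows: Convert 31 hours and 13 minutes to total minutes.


Hours: 31
Minutes: 13
Convert hours to minutes: 31 x 60 = 1860
Add remaining minutes: 1860 + 13 = 1873

1873


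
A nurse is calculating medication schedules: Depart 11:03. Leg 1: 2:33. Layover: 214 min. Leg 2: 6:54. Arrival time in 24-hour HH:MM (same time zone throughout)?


Depart: 11:03
Leg 1: +153 min -> 13:36
Layover: +214 min -> 17:10
Leg 2: +414 min -> 00:04
Total travel: 781 minutes = 13h 1m
Arrival: 00:04

00:04


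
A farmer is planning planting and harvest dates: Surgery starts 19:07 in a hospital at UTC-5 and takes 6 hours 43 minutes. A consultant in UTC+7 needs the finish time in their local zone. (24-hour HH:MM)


Start: 19:07 in UTC-5
Step 1 - add duration:
  minutes: 7 + 43 = 50
  hours: 19 + 6 + 0 = 25
  end in UTC-5: 01:50
Step 2 - convert UTC-5 -> UTC+7:
  offset difference: 7 - (-5) = 12 hours
  1 + (12) = 13 -> mod 24 = 13
Result: 13:50 in UTC+7

13:50


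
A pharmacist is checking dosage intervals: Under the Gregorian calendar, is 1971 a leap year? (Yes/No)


Year: 1971
Divisible by 4? 1971 / 4 = 492.75 -> No
Not divisible by 4, so NOT a leap year

No


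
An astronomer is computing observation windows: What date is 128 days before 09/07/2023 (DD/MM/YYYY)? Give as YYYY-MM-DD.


Start: 2023-07-09
Subtracting 128 days
Days already passed in July: 9
After going back through July: 119 more days to subtract
June 2023: 30 days, 89 remaining
May 2023: 31 days, 58 remaining
April 2023: 30 days, 28 remaining
March 2023 has 31 days, need 28
Result: 2023-03-03

2023-03-03


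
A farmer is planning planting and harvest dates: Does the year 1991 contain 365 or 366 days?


Year: 1991
Check leap year rules:
Divisible by 4? No
1991 is not a leap year
Days: 365

365


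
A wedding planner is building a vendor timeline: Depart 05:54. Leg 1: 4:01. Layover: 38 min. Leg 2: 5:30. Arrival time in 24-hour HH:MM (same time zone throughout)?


Depart: 05:54
Leg 1: +241 min -> 09:55
Layover: +38 min -> 10:33
Leg 2: +330 min -> 16:03
Total travel: 609 minutes = 10h 9m
Arrival: 16:03

16:03


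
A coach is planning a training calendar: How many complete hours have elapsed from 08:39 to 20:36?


Start: 08:39
End: 20:36
Hour difference: 20 - 8 = 12 hours
Minute difference: 36 - 39 = -3 minutes
Total minutes: 717
Complete hours: 717 / 60 = 11 (remainder 57)

11


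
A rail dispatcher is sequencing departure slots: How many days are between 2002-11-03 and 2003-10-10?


Start date: 2002-11-03
End date: 2003-10-10
Nov 2002: +28 days
Dec 2002: +31 days
Jan 2003: +31 days
... (9 more months)
Total: 341 days

341


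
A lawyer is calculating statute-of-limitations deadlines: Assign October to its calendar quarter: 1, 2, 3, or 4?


Month: October (month 10)
Q1: January-March (months 1-3)
Q2: April-June (months 4-6)
Q3: July-September (months 7-9)
Q4: October-December (months 10-12)
Month 10 falls in Q4

4


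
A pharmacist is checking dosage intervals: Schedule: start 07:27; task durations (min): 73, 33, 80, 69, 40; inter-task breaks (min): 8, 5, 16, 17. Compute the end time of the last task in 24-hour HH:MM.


Start: 07:27 = 447 min from midnight
  after task 1 (73 min): 08:40
  after break (8 min): 08:48
  after task 2 (33 min): 09:21
  after break (5 min): 09:26
  after task 3 (80 min): 10:46
  after break (16 min): 11:02
  after task 4 (69 min): 12:11
  after break (17 min): 12:28
  after task 5 (40 min): 13:08
Total elapsed: 341 minutes
End time: 13:08

13:08


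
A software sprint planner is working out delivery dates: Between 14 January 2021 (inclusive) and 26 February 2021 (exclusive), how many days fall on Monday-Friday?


Start: 2021-01-14 (Thursday)
End (exclusive): 2021-02-26 (Friday)
Total calendar days: 43
Full weeks: 43 // 7 = 6 -> 30 weekdays
Remaining 1 days starting on Thursday:
  Thu(w) -> 1 weekdays
Total business days: 30 + 1 = 31

31


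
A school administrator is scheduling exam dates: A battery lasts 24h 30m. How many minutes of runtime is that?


Hours: 24
Extra minutes: 30
Minutes per hour: 60
Hours to minutes: 24 x 60 = 1440
Total: 1440 + 30 = 1470

1470


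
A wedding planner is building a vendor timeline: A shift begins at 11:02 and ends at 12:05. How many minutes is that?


Start time: 11:02 = 662 minutes from midnight
End time: 12:05 = 725 minutes from midnight
Difference: 725 - 662 = 63 minutes
That is 1 hours and 3 minutes

63


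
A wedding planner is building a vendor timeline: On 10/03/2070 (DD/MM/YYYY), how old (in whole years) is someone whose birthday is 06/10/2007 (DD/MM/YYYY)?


Birth: 2007-10-06
Reference: 2070-03-10
Year difference: 2070 - 2007 = 63
Has birthday (10-06) occurred by 03-10? No
Birthday not yet reached this year -> subtract 1
Age in full years: 62

62


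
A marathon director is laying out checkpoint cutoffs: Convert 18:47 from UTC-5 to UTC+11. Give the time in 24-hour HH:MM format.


Local time: 18:47 at UTC-5 (offset -5h)
Target zone: UTC+11 (offset 11h)
Difference: 11 - (-5) = 16 hours
Calculation: 18 + (16) = 34
Wraparound: (34) mod 24 = 10
Result: 10:47

10:47


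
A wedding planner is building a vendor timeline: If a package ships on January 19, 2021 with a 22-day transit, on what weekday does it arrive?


Start: 2021-01-19 (Tuesday)
Step 1 - find target date: add 22 days
  2021-01-19 + 22 days = 2021-02-10
Step 2 - day of week:
  22 mod 7 = 1
  Tuesday + 1 days -> Wednesday
Result: Wednesday (2021-02-10)

Wednesday


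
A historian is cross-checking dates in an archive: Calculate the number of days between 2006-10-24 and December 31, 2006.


Start: October 24, 2006
End: December 31, 2006
Days left in October: 7
November: 30
December: 31
Sum of remaining months: 61
Total: 7 + 61 = 68

68


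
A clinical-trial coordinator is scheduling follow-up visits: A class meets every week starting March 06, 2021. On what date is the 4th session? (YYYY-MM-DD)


First occurrence: 2021-03-06 (occurrence 1)
Each occurrence is 7 days after the previous.
Occurrence 4 is 3 weeks after the first.
3 weeks = 21 days
2021-03-06 + 21 days = 2021-03-27

2021-03-27


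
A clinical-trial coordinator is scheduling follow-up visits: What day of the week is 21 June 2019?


Date: 2019-06-21
January 1, 2019 is a Tuesday
Day of year: 172
Offset from Jan 1: 171 days
171 mod 7 = 3
Result: Friday

Friday


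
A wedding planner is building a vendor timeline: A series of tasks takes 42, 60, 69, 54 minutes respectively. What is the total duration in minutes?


Durations: 42, 60, 69, 54
Running sum: 42
+ 60 = 102
+ 69 = 171
+ 54 = 225
Total duration: 225 minutes
That is 3 hours and 45 minutes

225


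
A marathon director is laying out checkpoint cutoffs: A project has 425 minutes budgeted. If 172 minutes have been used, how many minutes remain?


Total budget: 425 minutes
Time used: 172 minutes
Remaining: 425 - 172 = 253 minutes
Percent used: 40.5%
Percent remaining: 59.5%

253


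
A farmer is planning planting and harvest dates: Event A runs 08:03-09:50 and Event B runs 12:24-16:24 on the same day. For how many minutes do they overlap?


Interval A: [483, 590] minutes from midnight
Interval B: [744, 984] minutes from midnight
Overlap start = max(483, 744) = 744
Overlap end = min(590, 984) = 590
End <= start, so the intervals do not overlap: 0 minutes

0


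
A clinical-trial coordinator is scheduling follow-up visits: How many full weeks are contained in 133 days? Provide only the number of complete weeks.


Total days: 133
Days per week: 7
Division: 133 / 7 = 19 remainder 0
Complete weeks: 19
Remaining days: 0

19


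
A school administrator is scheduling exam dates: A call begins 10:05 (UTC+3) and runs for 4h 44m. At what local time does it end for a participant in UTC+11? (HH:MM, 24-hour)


Start: 10:05 in UTC+3
Step 1 - add duration:
  minutes: 5 + 44 = 49
  hours: 10 + 4 + 0 = 14
  end in UTC+3: 14:49
Step 2 - convert UTC+3 -> UTC+11:
  offset difference: 11 - (3) = 8 hours
  14 + (8) = 22 -> mod 24 = 22
Result: 22:49 in UTC+11

22:49


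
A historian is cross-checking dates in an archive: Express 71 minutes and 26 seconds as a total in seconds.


Minutes: 71
Seconds: 26
Convert minutes to seconds: 71 x 60 = 4260
Add remaining seconds: 4260 + 26 = 4286

4286


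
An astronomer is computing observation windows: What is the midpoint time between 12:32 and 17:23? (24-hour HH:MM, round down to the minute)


Start time: 12:32 = 752 minutes from midnight
End time: 17:23 = 1043 minutes from midnight
Sum: 752 + 1043 = 1795
Midpoint: 1795 / 2 = 897 minutes
Convert: 897 / 60 = 14 hours, 57 minutes
Result: 14:57

14:57


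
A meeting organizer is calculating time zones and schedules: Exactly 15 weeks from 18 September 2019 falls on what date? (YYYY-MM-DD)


Start: 2019-09-18
Weeks to add: 15
Convert to days: 15 x 7 = 105 days
Add 105 days to 2019-09-18
Result: 2020-01-01

2020-01-01


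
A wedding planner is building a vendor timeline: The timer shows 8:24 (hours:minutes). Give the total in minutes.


Hours: 8
Minutes: 24
Convert hours to minutes: 8 x 60 = 480
Add remaining minutes: 480 + 24 = 504

504


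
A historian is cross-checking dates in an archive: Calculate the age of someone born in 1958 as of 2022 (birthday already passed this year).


Birth year: 1958
Current year: 2022
Age = current year - birth year
Age = 2022 - 1958 = 64

64


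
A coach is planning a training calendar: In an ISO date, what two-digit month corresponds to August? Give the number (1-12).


Calendar month order:
7. July
8. August <--
9. September
August is month number 8

8


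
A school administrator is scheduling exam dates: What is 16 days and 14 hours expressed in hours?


Days: 16
Extra hours: 14
Hours per day: 24
Days to hours: 16 x 24 = 384
Total: 384 + 14 = 398

398


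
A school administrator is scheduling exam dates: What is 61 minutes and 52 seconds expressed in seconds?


Minutes: 61
Extra seconds: 52
Seconds per minute: 60
Minutes to seconds: 61 x 60 = 3660
Total: 3660 + 52 = 3712

3712


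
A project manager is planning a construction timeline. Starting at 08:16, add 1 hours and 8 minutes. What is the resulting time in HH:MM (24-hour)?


Start time: 08:16
Adding: 1 hours 8 minutes
Minutes: 16 + 8 = 24
Hours: 8 + 1 + 0 = 9
Result: 09:24

09:24


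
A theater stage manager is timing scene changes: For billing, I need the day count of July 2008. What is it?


Month: July
Year: 2008
July is a 31-day month
Total: 31 days

31


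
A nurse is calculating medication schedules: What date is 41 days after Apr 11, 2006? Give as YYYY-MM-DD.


Start: 2006-04-11
Adding 41 days
Days remaining in April: 19
After April: 22 days still to add
May 2006 has 31 days, need 22
Result: 2006-05-22

2006-05-22


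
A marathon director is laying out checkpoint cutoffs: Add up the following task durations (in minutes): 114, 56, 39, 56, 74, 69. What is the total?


Durations: 114, 56, 39, 56, 74, 69
Running sum: 114
+ 56 = 170
+ 39 = 209
+ 56 = 265
+ 74 = 339
+ 69 = 408
Total duration: 408 minutes
That is 6 hours and 48 minutes

408


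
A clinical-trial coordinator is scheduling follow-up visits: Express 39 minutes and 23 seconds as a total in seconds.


Minutes: 39
Seconds: 23
Convert minutes to seconds: 39 x 60 = 2340
Add remaining seconds: 2340 + 23 = 2363

2363


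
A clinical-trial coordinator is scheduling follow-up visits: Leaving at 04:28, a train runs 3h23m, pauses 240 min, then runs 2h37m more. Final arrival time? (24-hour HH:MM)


Depart: 04:28
Leg 1: +203 min -> 07:51
Layover: +240 min -> 11:51
Leg 2: +157 min -> 14:28
Total travel: 600 minutes = 10h 0m
Arrival: 14:28

14:28


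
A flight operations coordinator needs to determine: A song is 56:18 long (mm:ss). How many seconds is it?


Minutes: 56
Extra seconds: 18
Seconds per minute: 60
Minutes to seconds: 56 x 60 = 3360
Total: 3360 + 18 = 3378

3378


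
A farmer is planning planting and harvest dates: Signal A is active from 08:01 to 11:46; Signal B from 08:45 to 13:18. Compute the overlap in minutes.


Interval A: [481, 706] minutes from midnight
Interval B: [525, 798] minutes from midnight
Overlap start = max(481, 525) = 525
Overlap end = min(706, 798) = 706
Overlap = 706 - 525 = 181 minutes

181


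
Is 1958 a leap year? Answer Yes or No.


Year: 1958
Divisible by 4? 1958 / 4 = 489.5 -> No
Not divisible by 4, so NOT a leap year

No


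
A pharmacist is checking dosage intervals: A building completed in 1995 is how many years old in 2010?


Birth year: 1995
Current year: 2010
Age = current year - birth year
Age = 2010 - 1995 = 15

15


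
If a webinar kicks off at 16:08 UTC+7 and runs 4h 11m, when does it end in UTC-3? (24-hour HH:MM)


Start: 16:08 in UTC+7
Step 1 - add duration:
  minutes: 8 + 11 = 19
  hours: 16 + 4 + 0 = 20
  end in UTC+7: 20:19
Step 2 - convert UTC+7 -> UTC-3:
  offset difference: -3 - (7) = -10 hours
  20 + (-10) = 10 -> mod 24 = 10
Result: 10:19 in UTC-3

10:19


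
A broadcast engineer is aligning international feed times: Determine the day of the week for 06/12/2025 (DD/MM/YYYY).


Date: 2025-12-06
January 1, 2025 is a Wednesday
Day of year: 340
Offset from Jan 1: 339 days
339 mod 7 = 3
Result: Saturday

Saturday


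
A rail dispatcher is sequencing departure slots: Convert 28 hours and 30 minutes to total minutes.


Hours: 28
Extra minutes: 30
Minutes per hour: 60
Hours to minutes: 28 x 60 = 1680
Total: 1680 + 30 = 1710

1710


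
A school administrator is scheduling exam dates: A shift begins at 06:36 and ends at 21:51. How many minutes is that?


Start time: 06:36 = 396 minutes from midnight
End time: 21:51 = 1311 minutes from midnight
Difference: 1311 - 396 = 915 minutes
That is 15 hours and 15 minutes

915


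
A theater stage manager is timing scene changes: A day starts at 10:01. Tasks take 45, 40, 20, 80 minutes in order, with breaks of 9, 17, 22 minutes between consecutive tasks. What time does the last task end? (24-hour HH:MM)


Start: 10:01 = 601 min from midnight
  after task 1 (45 min): 10:46
  after break (9 min): 10:55
  after task 2 (40 min): 11:35
  after break (17 min): 11:52
  after task 3 (20 min): 12:12
  after break (22 min): 12:34
  after task 4 (80 min): 13:54
Total elapsed: 233 minutes
End time: 13:54

13:54


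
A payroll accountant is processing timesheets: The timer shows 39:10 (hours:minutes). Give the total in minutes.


Hours: 39
Minutes: 10
Convert hours to minutes: 39 x 60 = 2340
Add remaining minutes: 2340 + 10 = 2350

2350


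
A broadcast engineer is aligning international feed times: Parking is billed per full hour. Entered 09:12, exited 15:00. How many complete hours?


Start: 09:12
End: 15:00
Hour difference: 15 - 9 = 6 hours
Minute difference: 0 - 12 = -12 minutes
Total minutes: 348
Complete hours: 348 / 60 = 5 (remainder 48)

5


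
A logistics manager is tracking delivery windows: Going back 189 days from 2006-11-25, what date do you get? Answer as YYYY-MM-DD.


Start: 2006-11-25
Subtracting 189 days
Days already passed in November: 25
After going back through November: 164 more days to subtract
October 2006: 31 days, 133 remaining
September 2006: 30 days, 103 remaining
August 2006: 31 days, 72 remaining
July 2006: 31 days, 41 remaining
Result: 2006-05-20

2006-05-20


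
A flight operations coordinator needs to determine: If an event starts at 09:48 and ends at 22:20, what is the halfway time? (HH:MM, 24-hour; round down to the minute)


Start time: 09:48 = 588 minutes from midnight
End time: 22:20 = 1340 minutes from midnight
Sum: 588 + 1340 = 1928
Midpoint: 1928 / 2 = 964 minutes
Convert: 964 / 60 = 16 hours, 4 minutes
Result: 16:04

16:04


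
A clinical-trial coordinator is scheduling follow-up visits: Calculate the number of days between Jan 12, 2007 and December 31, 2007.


Start: January 12, 2007
End: December 31, 2007
Days left in January: 19
February: 28
March: 31
April: 30
May: 31
... plus remaining months
Sum of remaining months: 334
Total: 19 + 334 = 353

353


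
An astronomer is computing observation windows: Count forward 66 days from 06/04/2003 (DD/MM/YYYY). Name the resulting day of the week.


Start: 2003-04-06 (Sunday)
Step 1 - find target date: add 66 days
  2003-04-06 + 66 days = 2003-06-11
Step 2 - day of week:
  66 mod 7 = 3
  Sunday + 3 days -> Wednesday
Result: Wednesday (2003-06-11)

Wednesday


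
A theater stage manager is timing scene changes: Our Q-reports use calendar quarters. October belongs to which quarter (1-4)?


Month: October (month 10)
Q1: January-March (months 1-3)
Q2: April-June (months 4-6)
Q3: July-September (months 7-9)
Q4: October-December (months 10-12)
Month 10 falls in Q4

4


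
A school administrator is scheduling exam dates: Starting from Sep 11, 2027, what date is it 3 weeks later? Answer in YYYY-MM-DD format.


Start: 2027-09-11
Weeks to add: 3
Convert to days: 3 x 7 = 21 days
Add 21 days to 2027-09-11
Result: 2027-10-02

2027-10-02


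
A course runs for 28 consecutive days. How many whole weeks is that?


Total days: 28
Days per week: 7
Division: 28 / 7 = 4 remainder 0
Complete weeks: 4
Remaining days: 0

4


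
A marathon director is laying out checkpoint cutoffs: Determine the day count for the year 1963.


Year: 1963
Check leap year rules:
Divisible by 4? No
1963 is not a leap year
Days: 365

365


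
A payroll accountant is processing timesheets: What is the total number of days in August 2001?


Month: August
Year: 2001
August is a 31-day month
Total: 31 days

31


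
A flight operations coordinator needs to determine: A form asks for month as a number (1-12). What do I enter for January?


Calendar month order:
1. January <--
2. February
January is month number 1

1


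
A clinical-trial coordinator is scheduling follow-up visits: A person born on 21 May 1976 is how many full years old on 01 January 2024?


Birth: 1976-05-21
Reference: 2024-01-01
Year difference: 2024 - 1976 = 48
Has birthday (05-21) occurred by 01-01? No
Birthday not yet reached this year -> subtract 1
Age in full years: 47

47


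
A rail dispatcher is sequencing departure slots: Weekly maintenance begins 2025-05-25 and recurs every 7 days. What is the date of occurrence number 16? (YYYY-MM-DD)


First occurrence: 2025-05-25 (occurrence 1)
Each occurrence is 7 days after the previous.
Occurrence 16 is 15 weeks after the first.
15 weeks = 105 days
2025-05-25 + 105 days = 2025-09-07

2025-09-07


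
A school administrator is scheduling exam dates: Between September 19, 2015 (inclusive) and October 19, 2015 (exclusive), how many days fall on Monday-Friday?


Start: 2015-09-19 (Saturday)
End (exclusive): 2015-10-19 (Monday)
Total calendar days: 30
Full weeks: 30 // 7 = 4 -> 20 weekdays
Remaining 2 days starting on Saturday:
  Sat(-), Sun(-) -> 0 weekdays
Total business days: 20 + 0 = 20

20


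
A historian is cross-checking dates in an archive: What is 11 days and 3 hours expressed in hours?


Days: 11
Extra hours: 3
Hours per day: 24
Days to hours: 11 x 24 = 264
Total: 264 + 3 = 267

267


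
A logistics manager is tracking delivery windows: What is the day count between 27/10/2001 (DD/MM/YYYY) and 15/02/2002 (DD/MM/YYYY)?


Start date: 2001-10-27
End date: 2002-02-15
Oct 2001: +5 days
Nov 2001: +30 days
Dec 2001: +31 days
Jan 2002: +31 days
Feb 2002: +14 days
Total: 111 days

111


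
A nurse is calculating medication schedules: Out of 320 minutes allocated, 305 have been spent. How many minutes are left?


Total budget: 320 minutes
Time used: 305 minutes
Remaining: 320 - 305 = 15 minutes
Percent used: 95.3%
Percent remaining: 4.7%

15


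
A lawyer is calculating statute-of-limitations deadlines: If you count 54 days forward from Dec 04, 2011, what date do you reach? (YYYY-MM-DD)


Start: 2011-12-04
Adding 54 days
Days remaining in December: 27
After December: 27 days still to add
January 2012 has 31 days, need 27
Result: 2012-01-27

2012-01-27


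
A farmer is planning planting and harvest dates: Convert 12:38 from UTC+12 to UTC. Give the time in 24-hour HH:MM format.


Local time: 12:38 at UTC+12 (offset 12h)
Target zone: UTC (offset 0h)
Difference: 0 - (12) = -12 hours
Calculation: 12 + (-12) = 0
Result: 00:38

00:38


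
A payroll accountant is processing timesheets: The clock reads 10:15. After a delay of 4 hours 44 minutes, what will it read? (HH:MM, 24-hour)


Start time: 10:15
Adding: 4 hours 44 minutes
Minutes: 15 + 44 = 59
Hours: 10 + 4 + 0 = 14
Result: 14:59

14:59


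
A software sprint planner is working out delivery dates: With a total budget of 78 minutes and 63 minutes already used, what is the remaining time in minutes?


Total budget: 78 minutes
Time used: 63 minutes
Remaining: 78 - 63 = 15 minutes
Percent used: 80.8%
Percent remaining: 19.2%

15


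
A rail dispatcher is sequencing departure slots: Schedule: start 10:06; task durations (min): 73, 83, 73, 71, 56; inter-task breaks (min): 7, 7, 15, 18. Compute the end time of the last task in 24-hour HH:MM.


Start: 10:06 = 606 min from midnight
  after task 1 (73 min): 11:19
  after break (7 min): 11:26
  after task 2 (83 min): 12:49
  after break (7 min): 12:56
  after task 3 (73 min): 14:09
  after break (15 min): 14:24
  after task 4 (71 min): 15:35
  after break (18 min): 15:53
  after task 5 (56 min): 16:49
Total elapsed: 403 minutes
End time: 16:49

16:49


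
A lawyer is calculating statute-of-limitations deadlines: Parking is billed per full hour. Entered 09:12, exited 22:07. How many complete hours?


Start: 09:12
End: 22:07
Hour difference: 22 - 9 = 13 hours
Minute difference: 7 - 12 = -5 minutes
Total minutes: 775
Complete hours: 775 / 60 = 12 (remainder 55)

12


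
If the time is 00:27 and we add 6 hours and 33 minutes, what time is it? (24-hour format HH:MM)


Start time: 00:27
Adding: 6 hours 33 minutes
Minutes: 27 + 33 = 60
Minute overflow: 60 >= 60, so carry 1 hour, minutes = 0
Hours: 0 + 6 + 1 = 7
Result: 07:00

07:00


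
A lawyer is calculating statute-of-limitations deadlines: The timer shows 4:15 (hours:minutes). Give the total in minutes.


Hours: 4
Minutes: 15
Convert hours to minutes: 4 x 60 = 240
Add remaining minutes: 240 + 15 = 255

255


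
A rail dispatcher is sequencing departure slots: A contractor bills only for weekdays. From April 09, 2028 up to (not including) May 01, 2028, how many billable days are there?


Start: 2028-04-09 (Sunday)
End (exclusive): 2028-05-01 (Monday)
Total calendar days: 22
Full weeks: 22 // 7 = 3 -> 15 weekdays
Remaining 1 days starting on Sunday:
  Sun(-) -> 0 weekdays
Total business days: 15 + 0 = 15

15


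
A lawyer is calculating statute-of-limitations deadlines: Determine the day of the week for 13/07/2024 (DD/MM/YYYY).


Date: 2024-07-13
January 1, 2024 is a Monday
Day of year: 195
Offset from Jan 1: 194 days
194 mod 7 = 5
Result: Saturday

Saturday


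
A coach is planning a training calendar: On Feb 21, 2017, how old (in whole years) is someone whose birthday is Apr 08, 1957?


Birth: 1957-04-08
Reference: 2017-02-21
Year difference: 2017 - 1957 = 60
Has birthday (04-08) occurred by 02-21? No
Birthday not yet reached this year -> subtract 1
Age in full years: 59

59


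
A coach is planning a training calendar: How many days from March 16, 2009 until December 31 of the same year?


Start: March 16, 2009
End: December 31, 2009
Days left in March: 15
April: 30
May: 31
June: 30
July: 31
... plus remaining months
Sum of remaining months: 275
Total: 15 + 275 = 290

290


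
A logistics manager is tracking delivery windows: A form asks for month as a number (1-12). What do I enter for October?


Calendar month order:
9. September
10. October <--
11. November
October is month number 10

10


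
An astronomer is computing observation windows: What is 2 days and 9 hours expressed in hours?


Days: 2
Extra hours: 9
Hours per day: 24
Days to hours: 2 x 24 = 48
Total: 48 + 9 = 57

57


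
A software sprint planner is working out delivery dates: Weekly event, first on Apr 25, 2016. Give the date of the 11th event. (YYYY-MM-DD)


First occurrence: 2016-04-25 (occurrence 1)
Each occurrence is 7 days after the previous.
Occurrence 11 is 10 weeks after the first.
10 weeks = 70 days
2016-04-25 + 70 days = 2016-07-04

2016-07-04


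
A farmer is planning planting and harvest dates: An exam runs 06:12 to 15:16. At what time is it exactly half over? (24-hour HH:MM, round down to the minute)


Start time: 06:12 = 372 minutes from midnight
End time: 15:16 = 916 minutes from midnight
Sum: 372 + 916 = 1288
Midpoint: 1288 / 2 = 644 minutes
Convert: 644 / 60 = 10 hours, 44 minutes
Result: 10:44

10:44


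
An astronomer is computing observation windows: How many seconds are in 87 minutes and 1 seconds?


Minutes: 87
Extra seconds: 1
Seconds per minute: 60
Minutes to seconds: 87 x 60 = 5220
Total: 5220 + 1 = 5221

5221


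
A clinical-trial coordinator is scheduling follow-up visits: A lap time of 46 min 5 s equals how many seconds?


Minutes: 46
Seconds: 5
Convert minutes to seconds: 46 x 60 = 2760
Add remaining seconds: 2760 + 5 = 2765

2765


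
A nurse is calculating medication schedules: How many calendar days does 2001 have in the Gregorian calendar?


Year: 2001
Check leap year rules:
Divisible by 4? No
2001 is not a leap year
Days: 365

365


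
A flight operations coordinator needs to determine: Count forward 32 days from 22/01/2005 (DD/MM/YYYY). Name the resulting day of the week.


Start: 2005-01-22 (Saturday)
Step 1 - find target date: add 32 days
  2005-01-22 + 32 days = 2005-02-23
Step 2 - day of week:
  32 mod 7 = 4
  Saturday + 4 days -> Wednesday
Result: Wednesday (2005-02-23)

Wednesday


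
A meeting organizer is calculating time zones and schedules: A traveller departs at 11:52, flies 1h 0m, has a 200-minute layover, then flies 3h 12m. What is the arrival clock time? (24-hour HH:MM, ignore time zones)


Depart: 11:52
Leg 1: +60 min -> 12:52
Layover: +200 min -> 16:12
Leg 2: +192 min -> 19:24
Total travel: 452 minutes = 7h 32m
Arrival: 19:24

19:24


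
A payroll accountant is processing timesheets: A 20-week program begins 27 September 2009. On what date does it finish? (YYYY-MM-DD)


Start: 2009-09-27
Weeks to add: 20
Convert to days: 20 x 7 = 140 days
Add 140 days to 2009-09-27
Result: 2010-02-14

2010-02-14


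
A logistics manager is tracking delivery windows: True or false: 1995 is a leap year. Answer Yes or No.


Year: 1995
Divisible by 4? 1995 / 4 = 498.75 -> No
Not divisible by 4, so NOT a leap year

No


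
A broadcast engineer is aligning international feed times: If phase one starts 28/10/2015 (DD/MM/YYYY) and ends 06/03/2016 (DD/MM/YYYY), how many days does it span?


Start date: 2015-10-28
End date: 2016-03-06
Oct 2015: +4 days
Nov 2015: +30 days
Dec 2015: +31 days
... (3 more months)
Total: 130 days

130


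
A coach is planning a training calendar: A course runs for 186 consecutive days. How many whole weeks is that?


Total days: 186
Days per week: 7
Division: 186 / 7 = 26 remainder 4
Complete weeks: 26
Remaining days: 4

26


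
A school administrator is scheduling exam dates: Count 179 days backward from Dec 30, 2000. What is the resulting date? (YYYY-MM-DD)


Start: 2000-12-30
Subtracting 179 days
Days already passed in December: 30
After going back through December: 149 more days to subtract
November 2000: 30 days, 119 remaining
October 2000: 31 days, 88 remaining
September 2000: 30 days, 58 remaining
August 2000: 31 days, 27 remaining
Result: 2000-07-04

2000-07-04


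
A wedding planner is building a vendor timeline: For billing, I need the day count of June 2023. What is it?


Month: June
Year: 2023
June is a 30-day month
Total: 30 days

30


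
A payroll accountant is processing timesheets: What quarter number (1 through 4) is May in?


Month: May (month 5)
Q1: January-March (months 1-3)
Q2: April-June (months 4-6)
Q3: July-September (months 7-9)
Q4: October-December (months 10-12)
Month 5 falls in Q2

2


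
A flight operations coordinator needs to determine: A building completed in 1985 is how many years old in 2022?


Birth year: 1985
Current year: 2022
Age = current year - birth year
Age = 2022 - 1985 = 37

37


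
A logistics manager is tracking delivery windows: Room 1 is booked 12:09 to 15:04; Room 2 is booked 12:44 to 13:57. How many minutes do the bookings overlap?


Interval A: [729, 904] minutes from midnight
Interval B: [764, 837] minutes from midnight
Overlap start = max(729, 764) = 764
Overlap end = min(904, 837) = 837
Overlap = 837 - 764 = 73 minutes

73


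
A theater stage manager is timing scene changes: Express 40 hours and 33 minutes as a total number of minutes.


Hours: 40
Extra minutes: 33
Minutes per hour: 60
Hours to minutes: 40 x 60 = 2400
Total: 2400 + 33 = 2433

2433


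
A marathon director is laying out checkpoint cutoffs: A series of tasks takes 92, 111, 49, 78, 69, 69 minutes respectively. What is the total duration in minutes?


Durations: 92, 111, 49, 78, 69, 69
Running sum: 92
+ 111 = 203
+ 49 = 252
+ 78 = 330
+ 69 = 399
+ 69 = 468
Total duration: 468 minutes
That is 7 hours and 48 minutes

468


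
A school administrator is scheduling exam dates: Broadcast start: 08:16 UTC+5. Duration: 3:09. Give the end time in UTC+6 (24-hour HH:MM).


Start: 08:16 in UTC+5
Step 1 - add duration:
  minutes: 16 + 9 = 25
  hours: 8 + 3 + 0 = 11
  end in UTC+5: 11:25
Step 2 - convert UTC+5 -> UTC+6:
  offset difference: 6 - (5) = 1 hours
  11 + (1) = 12 -> mod 24 = 12
Result: 12:25 in UTC+6

12:25


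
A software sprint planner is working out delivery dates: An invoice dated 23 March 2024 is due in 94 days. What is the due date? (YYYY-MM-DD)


Start: 2024-03-23
Adding 94 days
Days remaining in March: 8
After March: 86 days still to add
April 2024: 30 days, 56 remaining
May 2024: 31 days, 25 remaining
June 2024 has 30 days, need 25
Result: 2024-06-25

2024-06-25


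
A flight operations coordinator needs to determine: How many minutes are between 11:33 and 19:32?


Start time: 11:33 = 693 minutes from midnight
End time: 19:32 = 1172 minutes from midnight
Difference: 1172 - 693 = 479 minutes
That is 7 hours and 59 minutes

479


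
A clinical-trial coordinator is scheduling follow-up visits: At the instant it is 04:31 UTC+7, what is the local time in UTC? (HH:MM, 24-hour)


Local time: 04:31 at UTC+7 (offset 7h)
Target zone: UTC (offset 0h)
Difference: 0 - (7) = -7 hours
Calculation: 4 + (-7) = -3
Wraparound: (-3) mod 24 = 21
Result: 21:31

21:31


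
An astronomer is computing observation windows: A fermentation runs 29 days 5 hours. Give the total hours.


Days: 29
Extra hours: 5
Hours per day: 24
Days to hours: 29 x 24 = 696
Total: 696 + 5 = 701

701


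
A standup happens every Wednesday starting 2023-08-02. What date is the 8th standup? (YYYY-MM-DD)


First occurrence: 2023-08-02 (occurrence 1)
Each occurrence is 7 days after the previous.
Occurrence 8 is 7 weeks after the first.
7 weeks = 49 days
2023-08-02 + 49 days = 2023-09-20

2023-09-20


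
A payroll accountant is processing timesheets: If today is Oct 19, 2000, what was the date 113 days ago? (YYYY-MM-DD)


Start: 2000-10-19
Subtracting 113 days
Days already passed in October: 19
After going back through October: 94 more days to subtract
September 2000: 30 days, 64 remaining
August 2000: 31 days, 33 remaining
July 2000: 31 days, 2 remaining
June 2000 has 30 days, need 2
Result: 2000-06-28

2000-06-28
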